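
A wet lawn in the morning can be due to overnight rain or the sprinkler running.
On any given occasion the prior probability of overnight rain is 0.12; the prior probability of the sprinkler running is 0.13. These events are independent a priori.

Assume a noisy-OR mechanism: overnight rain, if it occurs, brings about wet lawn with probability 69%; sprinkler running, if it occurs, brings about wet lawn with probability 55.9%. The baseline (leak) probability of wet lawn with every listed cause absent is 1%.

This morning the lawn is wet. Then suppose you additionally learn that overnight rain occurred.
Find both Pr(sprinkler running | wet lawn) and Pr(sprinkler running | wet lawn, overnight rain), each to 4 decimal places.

Pr(sprinkler running | wet lawn) ≈ 0.4934; Pr(sprinkler running | wet lawn, overnight rain) ≈ 0.1571

Under noisy-OR, P(wet lawn | causes) = 1 − (1−0.01)·∏(1−qᵢ) over the active causes.
Enumerate the 4 (overnight rain, sprinkler running) configurations and weight by the priors:
  P(wet lawn) = 0.01×0.88×0.87 + 0.56341×0.88×0.13 + 0.6931×0.12×0.87 + 0.864657×0.12×0.13
        = 0.007656 + 0.064454 + 0.072360 + 0.013489 = 0.157959
The terms with sprinkler running present sum to 0.077943, so
  P(sprinkler running | wet lawn) = 0.077943 / 0.157959 ≈ 0.4934

Now also conditioning on overnight rain=true:
P(wet lawn | overnight rain) = 0.6931*0.87 + 0.864657*0.13 = 0.602997 + 0.112405 = 0.715402
Of this, 0.112405 comes from 0.864657*0.13 (the sprinkler running=true cases).
P(sprinkler running | wet lawn, overnight rain) = 0.112405 / 0.715402 ≈ 0.1571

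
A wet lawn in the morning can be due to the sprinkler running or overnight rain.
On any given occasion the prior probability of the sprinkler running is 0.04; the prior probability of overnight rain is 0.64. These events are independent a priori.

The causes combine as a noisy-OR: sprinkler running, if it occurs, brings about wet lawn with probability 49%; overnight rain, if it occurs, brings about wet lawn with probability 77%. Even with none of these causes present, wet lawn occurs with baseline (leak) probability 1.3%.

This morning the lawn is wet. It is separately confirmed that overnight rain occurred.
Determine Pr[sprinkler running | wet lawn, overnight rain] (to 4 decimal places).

Under noisy-OR, P(wet lawn | causes) = 1 − (1−0.013)·∏(1−qᵢ) over the active causes.
P(wet lawn | overnight rain) = 0.77299*0.96 + 0.884225*0.04 = 0.742070 + 0.035369 = 0.777439
The sprinkler running-present share is 0.884225*0.04 = 0.035369.
So P(sprinkler running | wet lawn, overnight rain) = 0.035369/0.777439 ≈ 0.0455.

Pr[sprinkler running | wet lawn, overnight rain] ≈ 0.0455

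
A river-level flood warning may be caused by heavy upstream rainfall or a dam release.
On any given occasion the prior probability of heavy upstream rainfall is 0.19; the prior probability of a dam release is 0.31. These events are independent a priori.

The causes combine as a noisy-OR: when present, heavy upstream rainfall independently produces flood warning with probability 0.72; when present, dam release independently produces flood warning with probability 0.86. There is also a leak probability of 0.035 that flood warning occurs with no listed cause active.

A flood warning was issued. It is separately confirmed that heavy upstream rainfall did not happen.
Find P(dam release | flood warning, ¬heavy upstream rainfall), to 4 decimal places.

P(dam release | flood warning, ¬heavy upstream rainfall) ≈ 0.9174

Under noisy-OR, P(flood warning | causes) = 1 − (1−0.035)·∏(1−qᵢ) over the active causes.
Numerator (weight on configurations with dam release): 0.8649*0.31 = 0.268119
Denominator P(flood warning | ¬heavy upstream rainfall): 0.035*0.69 + 0.8649*0.31 = 0.292269
Posterior = 0.268119 / 0.292269 ≈ 0.9174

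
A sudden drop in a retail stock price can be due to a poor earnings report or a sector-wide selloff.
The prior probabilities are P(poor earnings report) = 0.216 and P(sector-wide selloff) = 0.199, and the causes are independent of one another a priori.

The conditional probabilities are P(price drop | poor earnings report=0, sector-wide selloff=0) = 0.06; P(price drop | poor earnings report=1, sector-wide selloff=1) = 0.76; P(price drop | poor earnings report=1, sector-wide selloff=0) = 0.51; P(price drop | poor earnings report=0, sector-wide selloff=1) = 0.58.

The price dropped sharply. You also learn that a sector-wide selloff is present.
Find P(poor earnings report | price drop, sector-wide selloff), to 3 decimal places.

P(price drop | sector-wide selloff) = 0.58×0.784 + 0.76×0.216 = 0.454720 + 0.164160 = 0.618880
Of this, 0.164160 comes from 0.76×0.216 (the poor earnings report=true cases).
So P(poor earnings report | price drop, sector-wide selloff) = 0.164160/0.618880 ≈ 0.265.

P(poor earnings report | price drop, sector-wide selloff) ≈ 0.265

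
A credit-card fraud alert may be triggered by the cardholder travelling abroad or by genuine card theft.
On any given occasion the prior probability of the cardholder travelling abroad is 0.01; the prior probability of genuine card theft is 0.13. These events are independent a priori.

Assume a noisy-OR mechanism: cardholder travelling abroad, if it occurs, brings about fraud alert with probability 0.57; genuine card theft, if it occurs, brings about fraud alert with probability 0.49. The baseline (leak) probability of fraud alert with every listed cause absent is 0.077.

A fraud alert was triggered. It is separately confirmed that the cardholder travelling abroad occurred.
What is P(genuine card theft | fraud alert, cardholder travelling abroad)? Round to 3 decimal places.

P(genuine card theft | fraud alert, cardholder travelling abroad) ≈ 0.165

Under noisy-OR, P(fraud alert | causes) = 1 − (1−0.077)·∏(1−qᵢ) over the active causes.
Sum P(fraud alert|·) weighted by the priors over both values of genuine card theft:
  P(fraud alert | cardholder travelling abroad) = 0.60311×0.87 + 0.797586×0.13
        = 0.524706 + 0.103686 = 0.628392
Keeping only the genuine card theft-present terms gives 0.103686, so
  P(genuine card theft | fraud alert, cardholder travelling abroad) = 0.103686 / 0.628392 ≈ 0.165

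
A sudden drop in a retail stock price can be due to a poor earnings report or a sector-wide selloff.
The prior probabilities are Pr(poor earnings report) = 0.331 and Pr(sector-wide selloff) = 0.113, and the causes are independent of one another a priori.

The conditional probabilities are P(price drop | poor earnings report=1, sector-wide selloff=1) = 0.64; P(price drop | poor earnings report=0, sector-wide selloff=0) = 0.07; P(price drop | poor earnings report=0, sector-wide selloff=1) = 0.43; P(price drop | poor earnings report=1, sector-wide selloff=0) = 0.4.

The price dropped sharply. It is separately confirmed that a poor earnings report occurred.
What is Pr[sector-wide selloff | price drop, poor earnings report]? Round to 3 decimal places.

By total probability over both values of sector-wide selloff:
  P(price drop | poor earnings report) = 0.4*0.887 + 0.64*0.113
        = 0.354800 + 0.072320 = 0.427120
Keeping only the sector-wide selloff-present terms gives 0.072320, so
  P(sector-wide selloff | price drop, poor earnings report) = 0.072320 / 0.427120 ≈ 0.169

Pr[sector-wide selloff | price drop, poor earnings report] ≈ 0.169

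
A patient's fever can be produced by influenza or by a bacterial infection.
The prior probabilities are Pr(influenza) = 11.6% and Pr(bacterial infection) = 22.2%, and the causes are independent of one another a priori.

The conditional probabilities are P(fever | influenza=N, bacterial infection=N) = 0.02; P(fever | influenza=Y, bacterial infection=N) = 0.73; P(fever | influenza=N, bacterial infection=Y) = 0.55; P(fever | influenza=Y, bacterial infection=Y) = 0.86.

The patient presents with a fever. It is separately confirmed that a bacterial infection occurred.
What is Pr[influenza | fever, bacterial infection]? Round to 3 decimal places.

By total probability over both values of influenza:
  P(fever | bacterial infection) = 0.55*0.884 + 0.86*0.116
        = 0.486200 + 0.099760 = 0.585960
Keeping only the influenza-present terms gives 0.099760, so
  P(influenza | fever, bacterial infection) = 0.099760 / 0.585960 ≈ 0.170

Pr[influenza | fever, bacterial infection] ≈ 0.170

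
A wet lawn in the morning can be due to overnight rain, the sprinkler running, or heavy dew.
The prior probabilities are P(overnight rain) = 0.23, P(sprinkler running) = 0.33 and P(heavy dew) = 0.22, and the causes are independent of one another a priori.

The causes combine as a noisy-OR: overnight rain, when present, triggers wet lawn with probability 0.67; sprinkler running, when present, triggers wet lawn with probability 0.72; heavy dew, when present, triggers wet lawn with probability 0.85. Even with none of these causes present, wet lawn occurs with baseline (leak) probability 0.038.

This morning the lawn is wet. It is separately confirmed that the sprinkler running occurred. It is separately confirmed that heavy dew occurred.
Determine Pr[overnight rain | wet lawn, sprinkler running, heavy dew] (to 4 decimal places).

Pr[overnight rain | wet lawn, sprinkler running, heavy dew] ≈ 0.2350

Under noisy-OR, P(wet lawn | causes) = 1 − (1−0.038)·∏(1−qᵢ) over the active causes.
Sum P(wet lawn|·) weighted by the priors over both values of overnight rain:
  P(wet lawn | sprinkler running, heavy dew) = 0.959596·0.77 + 0.986667·0.23
        = 0.738889 + 0.226933 = 0.965822
The terms with overnight rain present sum to 0.226933, so
  P(overnight rain | wet lawn, sprinkler running, heavy dew) = 0.226933 / 0.965822 ≈ 0.2350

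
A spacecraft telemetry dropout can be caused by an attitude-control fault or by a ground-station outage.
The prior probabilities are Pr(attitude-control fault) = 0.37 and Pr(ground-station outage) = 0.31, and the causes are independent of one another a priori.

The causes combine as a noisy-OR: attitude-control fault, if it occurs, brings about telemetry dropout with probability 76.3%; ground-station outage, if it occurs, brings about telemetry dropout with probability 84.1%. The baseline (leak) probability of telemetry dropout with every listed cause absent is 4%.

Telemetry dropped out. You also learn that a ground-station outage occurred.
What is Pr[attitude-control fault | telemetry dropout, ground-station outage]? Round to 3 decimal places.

Under noisy-OR, P(telemetry dropout | causes) = 1 − (1−0.04)·∏(1−qᵢ) over the active causes.
Enumerate both values of attitude-control fault and weight by the priors:
  P(telemetry dropout | ground-station outage) = 0.84736·0.63 + 0.963824·0.37
        = 0.533837 + 0.356615 = 0.890452
Keeping only the attitude-control fault-present terms gives 0.356615, so
  P(attitude-control fault | telemetry dropout, ground-station outage) = 0.356615 / 0.890452 ≈ 0.400

Pr[attitude-control fault | telemetry dropout, ground-station outage] ≈ 0.400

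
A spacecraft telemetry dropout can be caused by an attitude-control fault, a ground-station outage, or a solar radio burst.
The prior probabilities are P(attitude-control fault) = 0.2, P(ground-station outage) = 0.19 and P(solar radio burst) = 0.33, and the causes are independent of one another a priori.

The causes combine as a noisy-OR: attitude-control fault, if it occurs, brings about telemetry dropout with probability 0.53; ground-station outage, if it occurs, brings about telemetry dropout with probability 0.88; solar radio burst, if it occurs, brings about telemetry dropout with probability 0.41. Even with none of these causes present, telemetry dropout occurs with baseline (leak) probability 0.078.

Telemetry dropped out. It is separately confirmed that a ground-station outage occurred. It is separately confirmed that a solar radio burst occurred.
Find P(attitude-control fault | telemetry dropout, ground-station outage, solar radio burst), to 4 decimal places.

Under noisy-OR, P(telemetry dropout | causes) = 1 − (1−0.078)·∏(1−qᵢ) over the active causes.
P(telemetry dropout | ground-station outage, solar radio burst) = 0.934722*0.8 + 0.96932*0.2 = 0.747778 + 0.193864 = 0.941642
The attitude-control fault-present share is 0.96932*0.2 = 0.193864.
P(attitude-control fault | telemetry dropout, ground-station outage, solar radio burst) = 0.193864 / 0.941642 ≈ 0.2059

P(attitude-control fault | telemetry dropout, ground-station outage, solar radio burst) ≈ 0.2059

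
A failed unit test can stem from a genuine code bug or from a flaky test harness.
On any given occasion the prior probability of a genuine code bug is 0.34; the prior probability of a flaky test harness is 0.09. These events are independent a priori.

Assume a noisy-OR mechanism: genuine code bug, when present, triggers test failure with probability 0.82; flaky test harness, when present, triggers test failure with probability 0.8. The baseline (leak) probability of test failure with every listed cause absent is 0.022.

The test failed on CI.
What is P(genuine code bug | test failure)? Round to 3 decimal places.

P(genuine code bug | test failure) ≈ 0.823

Under noisy-OR, P(test failure | causes) = 1 − (1−0.022)·∏(1−qᵢ) over the active causes.
P(test failure) = 0.022·0.66·0.91 + 0.8044·0.66·0.09 + 0.82396·0.34·0.91 + 0.964792·0.34·0.09 = 0.013213 + 0.047781 + 0.254933 + 0.029523 = 0.345450
Of this, 0.284456 comes from 0.254933 + 0.029523 (the genuine code bug=true cases).
So P(genuine code bug | test failure) = 0.284456/0.345450 ≈ 0.823.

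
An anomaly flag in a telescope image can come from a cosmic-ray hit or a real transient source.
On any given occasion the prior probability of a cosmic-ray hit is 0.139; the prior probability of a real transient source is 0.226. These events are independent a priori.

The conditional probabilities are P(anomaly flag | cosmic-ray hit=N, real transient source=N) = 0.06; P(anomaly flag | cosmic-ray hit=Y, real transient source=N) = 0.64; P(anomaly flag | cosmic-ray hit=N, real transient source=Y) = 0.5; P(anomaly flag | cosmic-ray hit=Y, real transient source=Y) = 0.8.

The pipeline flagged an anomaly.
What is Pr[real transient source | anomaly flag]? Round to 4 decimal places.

Pr[real transient source | anomaly flag] ≈ 0.5294

Weight on real transient source=true, given the evidence: 0.097293 + 0.025131 = 0.122424
Normalizer over all consistent configurations: 0.06×0.861×0.774 + 0.5×0.861×0.226 + 0.64×0.139×0.774 + 0.8×0.139×0.226 = 0.231264
Posterior = 0.122424 / 0.231264 ≈ 0.5294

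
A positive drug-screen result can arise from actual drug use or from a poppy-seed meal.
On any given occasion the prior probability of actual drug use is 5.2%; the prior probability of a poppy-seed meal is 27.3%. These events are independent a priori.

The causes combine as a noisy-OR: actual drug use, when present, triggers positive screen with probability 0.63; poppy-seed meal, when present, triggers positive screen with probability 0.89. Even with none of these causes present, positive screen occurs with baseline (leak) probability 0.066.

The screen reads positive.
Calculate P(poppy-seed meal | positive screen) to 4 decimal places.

Under noisy-OR, P(positive screen | causes) = 1 − (1−0.066)·∏(1−qᵢ) over the active causes.
For the numerator, keep only poppy-seed meal=true terms: 0.232214 + 0.013656 = 0.245870
Denominator P(positive screen): 0.066·0.948·0.727 + 0.89726·0.948·0.273 + 0.65442·0.052·0.727 + 0.961986·0.052·0.273 = 0.316097
Posterior = 0.245870 / 0.316097 ≈ 0.7778

P(poppy-seed meal | positive screen) ≈ 0.7778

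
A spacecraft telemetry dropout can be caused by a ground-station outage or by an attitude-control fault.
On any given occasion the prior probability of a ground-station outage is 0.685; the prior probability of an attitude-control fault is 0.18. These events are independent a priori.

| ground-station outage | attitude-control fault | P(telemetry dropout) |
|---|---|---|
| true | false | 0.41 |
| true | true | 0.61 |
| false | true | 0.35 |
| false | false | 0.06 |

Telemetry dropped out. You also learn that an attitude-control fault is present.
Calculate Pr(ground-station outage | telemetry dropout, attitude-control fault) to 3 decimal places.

Pr(ground-station outage | telemetry dropout, attitude-control fault) ≈ 0.791

Sum P(telemetry dropout|·) weighted by the priors over both values of ground-station outage:
  P(telemetry dropout | attitude-control fault) = 0.35×0.315 + 0.61×0.685
        = 0.110250 + 0.417850 = 0.528100
Configurations with ground-station outage contribute 0.417850, so
  P(ground-station outage | telemetry dropout, attitude-control fault) = 0.417850 / 0.528100 ≈ 0.791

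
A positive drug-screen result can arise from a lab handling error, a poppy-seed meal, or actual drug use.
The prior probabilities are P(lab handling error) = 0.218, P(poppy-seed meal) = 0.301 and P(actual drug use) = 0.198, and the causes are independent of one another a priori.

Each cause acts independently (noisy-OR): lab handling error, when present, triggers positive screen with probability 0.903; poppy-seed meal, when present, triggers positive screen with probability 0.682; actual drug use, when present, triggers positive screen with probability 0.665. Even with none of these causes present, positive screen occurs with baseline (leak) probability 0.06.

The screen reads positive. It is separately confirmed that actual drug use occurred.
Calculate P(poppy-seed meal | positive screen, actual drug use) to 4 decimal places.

Under noisy-OR, P(positive screen | causes) = 1 − (1−0.06)·∏(1−qᵢ) over the active causes.
Numerator (weight on configurations with poppy-seed meal): 0.211811 + 0.064981 = 0.276792
Denominator P(positive screen | actual drug use): 0.6851×0.782×0.699 + 0.899862×0.782×0.301 + 0.969455×0.218×0.699 + 0.990287×0.218×0.301 = 0.799007
P(poppy-seed meal | positive screen, actual drug use) = 0.276792/0.799007 ≈ 0.3464

P(poppy-seed meal | positive screen, actual drug use) ≈ 0.3464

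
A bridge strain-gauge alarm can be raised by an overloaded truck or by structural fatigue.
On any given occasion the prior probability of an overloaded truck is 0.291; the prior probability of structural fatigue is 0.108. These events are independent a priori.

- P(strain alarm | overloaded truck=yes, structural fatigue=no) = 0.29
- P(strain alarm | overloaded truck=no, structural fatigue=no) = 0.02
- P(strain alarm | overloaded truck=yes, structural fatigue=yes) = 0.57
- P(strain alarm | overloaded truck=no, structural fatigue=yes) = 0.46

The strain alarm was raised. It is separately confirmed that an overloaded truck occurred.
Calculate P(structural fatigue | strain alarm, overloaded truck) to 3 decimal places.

Weight on structural fatigue=true, given the evidence: 0.57×0.108 = 0.061560
Normalizer over all consistent configurations: 0.29×0.892 + 0.57×0.108 = 0.320240
Posterior = 0.061560 / 0.320240 ≈ 0.192

P(structural fatigue | strain alarm, overloaded truck) ≈ 0.192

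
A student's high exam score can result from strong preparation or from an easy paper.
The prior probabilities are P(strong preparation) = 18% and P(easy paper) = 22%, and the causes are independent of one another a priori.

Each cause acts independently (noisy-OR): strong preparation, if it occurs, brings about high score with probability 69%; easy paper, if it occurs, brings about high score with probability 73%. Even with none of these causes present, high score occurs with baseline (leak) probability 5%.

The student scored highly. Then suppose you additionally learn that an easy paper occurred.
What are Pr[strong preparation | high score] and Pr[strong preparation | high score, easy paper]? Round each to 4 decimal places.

Pr[strong preparation | high score] ≈ 0.4493; Pr[strong preparation | high score, easy paper] ≈ 0.2137

Under noisy-OR, P(high score | causes) = 1 − (1−0.05)·∏(1−qᵢ) over the active causes.
P(high score) = 0.05*0.82*0.78 + 0.7435*0.82*0.22 + 0.7055*0.18*0.78 + 0.920485*0.18*0.22 = 0.031980 + 0.134127 + 0.099052 + 0.036451 = 0.301610
The strong preparation-present share is 0.099052 + 0.036451 = 0.135503.
Hence the posterior is 0.135503/0.301610 ≈ 0.4493.

Now condition on the additional information:
Numerator (weight on configurations with strong preparation): 0.920485*0.18 = 0.165687
The normalizing constant is 0.7435*0.82 + 0.920485*0.18 = 0.775357
Posterior = 0.165687 / 0.775357 ≈ 0.2137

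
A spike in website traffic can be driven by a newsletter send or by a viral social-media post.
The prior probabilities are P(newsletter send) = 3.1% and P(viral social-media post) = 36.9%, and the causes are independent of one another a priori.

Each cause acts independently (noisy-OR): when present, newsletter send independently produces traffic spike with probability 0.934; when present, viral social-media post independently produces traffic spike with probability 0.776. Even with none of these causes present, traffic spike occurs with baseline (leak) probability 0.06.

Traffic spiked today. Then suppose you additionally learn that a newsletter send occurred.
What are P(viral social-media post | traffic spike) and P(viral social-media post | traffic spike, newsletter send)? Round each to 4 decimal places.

P(viral social-media post | traffic spike) ≈ 0.8421; P(viral social-media post | traffic spike, newsletter send) ≈ 0.3807

Under noisy-OR, P(traffic spike | causes) = 1 − (1−0.06)·∏(1−qᵢ) over the active causes.
Numerator (weight on configurations with viral social-media post): 0.282273 + 0.011280 = 0.293553
Denominator P(traffic spike): 0.06·0.969·0.631 + 0.78944·0.969·0.369 + 0.93796·0.031·0.631 + 0.986103·0.031·0.369 = 0.348586
P(viral social-media post | traffic spike) = 0.293553/0.348586 ≈ 0.8421

Now condition on the additional information:
P(traffic spike | newsletter send) = 0.93796·0.631 + 0.986103·0.369 = 0.591853 + 0.363872 = 0.955725
The viral social-media post-present share is 0.986103·0.369 = 0.363872.
So P(viral social-media post | traffic spike, newsletter send) = 0.363872/0.955725 ≈ 0.3807.
The drop from 0.8421 to 0.3807 is the explaining-away (discounting) effect.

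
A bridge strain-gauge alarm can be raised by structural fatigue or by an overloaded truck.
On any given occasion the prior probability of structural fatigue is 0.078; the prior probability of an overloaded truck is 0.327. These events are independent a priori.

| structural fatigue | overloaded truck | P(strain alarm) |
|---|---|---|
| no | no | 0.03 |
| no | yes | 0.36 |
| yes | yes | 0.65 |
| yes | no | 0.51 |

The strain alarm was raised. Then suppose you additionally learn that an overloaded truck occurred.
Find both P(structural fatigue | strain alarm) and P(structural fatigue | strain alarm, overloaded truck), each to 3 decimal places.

P(structural fatigue | strain alarm) ≈ 0.254; P(structural fatigue | strain alarm, overloaded truck) ≈ 0.133

Numerator (weight on configurations with structural fatigue): 0.026772 + 0.016579 = 0.043351
Normalizer over all consistent configurations: 0.03·0.922·0.673 + 0.36·0.922·0.327 + 0.51·0.078·0.673 + 0.65·0.078·0.327 = 0.170504
P(structural fatigue | strain alarm) = 0.043351/0.170504 ≈ 0.254

Now condition on the additional information:
Numerator (weight on configurations with structural fatigue): 0.65×0.078 = 0.050700
Denominator P(strain alarm | overloaded truck): 0.36×0.922 + 0.65×0.078 = 0.382620
Posterior = 0.050700 / 0.382620 ≈ 0.133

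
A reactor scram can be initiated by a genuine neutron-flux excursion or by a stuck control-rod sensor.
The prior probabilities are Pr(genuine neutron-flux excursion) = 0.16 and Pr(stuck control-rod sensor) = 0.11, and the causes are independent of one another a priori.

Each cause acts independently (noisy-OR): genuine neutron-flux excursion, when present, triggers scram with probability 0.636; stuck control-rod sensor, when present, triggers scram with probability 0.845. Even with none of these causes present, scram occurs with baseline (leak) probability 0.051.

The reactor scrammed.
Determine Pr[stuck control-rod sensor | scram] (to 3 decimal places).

Under noisy-OR, P(scram | causes) = 1 − (1−0.051)·∏(1−qᵢ) over the active causes.
Weight on stuck control-rod sensor=true, given the evidence: 0.078808 + 0.016658 = 0.095466
Denominator P(scram): 0.051*0.84*0.89 + 0.852905*0.84*0.11 + 0.654564*0.16*0.89 + 0.946457*0.16*0.11 = 0.226804
Posterior = 0.095466 / 0.226804 ≈ 0.421

Pr[stuck control-rod sensor | scram] ≈ 0.421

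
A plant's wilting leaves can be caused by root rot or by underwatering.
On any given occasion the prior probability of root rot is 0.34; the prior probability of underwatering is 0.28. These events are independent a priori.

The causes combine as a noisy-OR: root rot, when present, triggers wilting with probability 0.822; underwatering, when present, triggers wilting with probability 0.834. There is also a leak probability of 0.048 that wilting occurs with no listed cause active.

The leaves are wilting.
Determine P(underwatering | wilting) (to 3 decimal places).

Under noisy-OR, P(wilting | causes) = 1 − (1−0.048)·∏(1−qᵢ) over the active causes.
Weight on underwatering=true, given the evidence: 0.155596 + 0.092522 = 0.248118
Denominator P(wilting): 0.048×0.66×0.72 + 0.841968×0.66×0.28 + 0.830544×0.34×0.72 + 0.97187×0.34×0.28 = 0.474245
Posterior = 0.248118 / 0.474245 ≈ 0.523

P(underwatering | wilting) ≈ 0.523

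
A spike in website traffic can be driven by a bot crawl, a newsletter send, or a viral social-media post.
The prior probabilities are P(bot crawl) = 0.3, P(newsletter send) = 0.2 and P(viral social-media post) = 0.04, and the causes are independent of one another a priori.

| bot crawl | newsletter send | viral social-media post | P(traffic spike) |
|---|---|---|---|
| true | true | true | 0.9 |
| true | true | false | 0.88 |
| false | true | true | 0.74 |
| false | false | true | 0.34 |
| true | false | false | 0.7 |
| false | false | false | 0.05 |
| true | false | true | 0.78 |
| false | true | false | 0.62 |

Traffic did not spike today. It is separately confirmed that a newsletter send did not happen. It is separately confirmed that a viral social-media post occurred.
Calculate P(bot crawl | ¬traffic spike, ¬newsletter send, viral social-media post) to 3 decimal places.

P(bot crawl | ¬traffic spike, ¬newsletter send, viral social-media post) ≈ 0.125

P(¬traffic spike | ¬newsletter send, viral social-media post) = 0.66×0.7 + 0.22×0.3 = 0.462000 + 0.066000 = 0.528000
Restricting to configurations with bot crawl present: 0.22×0.3 = 0.066000.
So P(bot crawl | ¬traffic spike, ¬newsletter send, viral social-media post) = 0.066000/0.528000 ≈ 0.125.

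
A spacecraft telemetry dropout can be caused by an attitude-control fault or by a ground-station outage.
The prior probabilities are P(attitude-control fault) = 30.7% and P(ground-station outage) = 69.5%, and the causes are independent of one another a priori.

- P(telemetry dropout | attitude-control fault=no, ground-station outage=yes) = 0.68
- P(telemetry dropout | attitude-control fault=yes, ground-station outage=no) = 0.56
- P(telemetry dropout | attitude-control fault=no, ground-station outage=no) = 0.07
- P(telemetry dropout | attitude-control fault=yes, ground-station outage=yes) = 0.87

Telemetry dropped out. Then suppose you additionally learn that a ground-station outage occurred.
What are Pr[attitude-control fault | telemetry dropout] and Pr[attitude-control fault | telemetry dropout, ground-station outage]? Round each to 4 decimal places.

P(telemetry dropout) = 0.07×0.693×0.305 + 0.68×0.693×0.695 + 0.56×0.307×0.305 + 0.87×0.307×0.695 = 0.014796 + 0.327512 + 0.052436 + 0.185628 = 0.580372
The attitude-control fault-present share is 0.052436 + 0.185628 = 0.238064.
P(attitude-control fault | telemetry dropout) = 0.238064 / 0.580372 ≈ 0.4102

Now also conditioning on ground-station outage=true:
Sum P(telemetry dropout|·) weighted by the priors over both values of attitude-control fault:
  P(telemetry dropout | ground-station outage) = 0.68·0.693 + 0.87·0.307
        = 0.471240 + 0.267090 = 0.738330
Configurations with attitude-control fault contribute 0.267090, so
  P(attitude-control fault | telemetry dropout, ground-station outage) = 0.267090 / 0.738330 ≈ 0.3617
The drop from 0.4102 to 0.3617 is the explaining-away (discounting) effect.

Pr[attitude-control fault | telemetry dropout] ≈ 0.4102; Pr[attitude-control fault | telemetry dropout, ground-station outage] ≈ 0.3617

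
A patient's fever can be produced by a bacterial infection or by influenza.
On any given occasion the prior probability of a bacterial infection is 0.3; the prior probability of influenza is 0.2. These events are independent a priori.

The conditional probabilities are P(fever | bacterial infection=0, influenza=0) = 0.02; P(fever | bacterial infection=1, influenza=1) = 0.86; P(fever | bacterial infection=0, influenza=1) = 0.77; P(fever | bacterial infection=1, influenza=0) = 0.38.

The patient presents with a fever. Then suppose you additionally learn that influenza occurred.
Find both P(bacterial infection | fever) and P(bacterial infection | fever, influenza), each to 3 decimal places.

P(bacterial infection | fever) ≈ 0.545; P(bacterial infection | fever, influenza) ≈ 0.324

P(fever) = 0.02*0.7*0.8 + 0.77*0.7*0.2 + 0.38*0.3*0.8 + 0.86*0.3*0.2 = 0.011200 + 0.107800 + 0.091200 + 0.051600 = 0.261800
The bacterial infection-present share is 0.091200 + 0.051600 = 0.142800.
P(bacterial infection | fever) = 0.142800 / 0.261800 ≈ 0.545

Now condition on the additional information:
Sum P(fever|·) weighted by the priors over both values of bacterial infection:
  P(fever | influenza) = 0.77·0.7 + 0.86·0.3
        = 0.539000 + 0.258000 = 0.797000
Keeping only the bacterial infection-present terms gives 0.258000, so
  P(bacterial infection | fever, influenza) = 0.258000 / 0.797000 ≈ 0.324
This is intercausal reasoning (explaining away): once influenza accounts for the fever, bacterial infection becomes less likely.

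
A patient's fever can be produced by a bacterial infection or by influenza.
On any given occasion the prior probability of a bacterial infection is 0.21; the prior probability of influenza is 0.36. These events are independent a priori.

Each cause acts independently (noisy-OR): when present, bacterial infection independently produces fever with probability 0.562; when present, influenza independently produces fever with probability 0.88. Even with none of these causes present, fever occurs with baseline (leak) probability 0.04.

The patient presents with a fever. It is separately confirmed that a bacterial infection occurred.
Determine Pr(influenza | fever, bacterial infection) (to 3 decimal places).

Under noisy-OR, P(fever | causes) = 1 − (1−0.04)·∏(1−qᵢ) over the active causes.
By total probability over both values of influenza:
  P(fever | bacterial infection) = 0.57952·0.64 + 0.949542·0.36
        = 0.370893 + 0.341835 = 0.712728
Configurations with influenza contribute 0.341835, so
  P(influenza | fever, bacterial infection) = 0.341835 / 0.712728 ≈ 0.480

Pr(influenza | fever, bacterial infection) ≈ 0.480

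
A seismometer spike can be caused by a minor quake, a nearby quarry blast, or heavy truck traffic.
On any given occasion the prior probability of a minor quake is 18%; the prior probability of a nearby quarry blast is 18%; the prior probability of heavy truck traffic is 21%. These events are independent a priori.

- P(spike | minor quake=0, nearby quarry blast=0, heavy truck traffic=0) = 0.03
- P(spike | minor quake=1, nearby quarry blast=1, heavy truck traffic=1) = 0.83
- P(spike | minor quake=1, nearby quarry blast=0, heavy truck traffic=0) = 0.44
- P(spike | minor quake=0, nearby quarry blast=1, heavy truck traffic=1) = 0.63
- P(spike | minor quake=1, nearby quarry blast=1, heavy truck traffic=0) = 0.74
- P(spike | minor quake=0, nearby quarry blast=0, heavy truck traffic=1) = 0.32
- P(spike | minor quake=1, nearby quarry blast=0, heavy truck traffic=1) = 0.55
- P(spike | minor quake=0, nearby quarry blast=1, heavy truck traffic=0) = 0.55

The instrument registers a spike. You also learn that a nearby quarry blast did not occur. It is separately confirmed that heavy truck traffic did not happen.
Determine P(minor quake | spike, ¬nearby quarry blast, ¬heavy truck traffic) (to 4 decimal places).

Enumerate both values of minor quake and weight by the priors:
  P(spike | ¬nearby quarry blast, ¬heavy truck traffic) = 0.03×0.82 + 0.44×0.18
        = 0.024600 + 0.079200 = 0.103800
The terms with minor quake present sum to 0.079200, so
  P(minor quake | spike, ¬nearby quarry blast, ¬heavy truck traffic) = 0.079200 / 0.103800 ≈ 0.7630

P(minor quake | spike, ¬nearby quarry blast, ¬heavy truck traffic) ≈ 0.7630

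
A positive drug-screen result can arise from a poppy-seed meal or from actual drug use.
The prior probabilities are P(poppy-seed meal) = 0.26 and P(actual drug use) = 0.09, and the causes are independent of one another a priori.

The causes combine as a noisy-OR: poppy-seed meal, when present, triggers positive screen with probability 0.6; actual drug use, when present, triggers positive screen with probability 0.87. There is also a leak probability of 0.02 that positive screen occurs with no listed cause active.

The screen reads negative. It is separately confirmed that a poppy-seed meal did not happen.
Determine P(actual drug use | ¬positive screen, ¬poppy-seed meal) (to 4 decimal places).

Under noisy-OR, P(positive screen | causes) = 1 − (1−0.02)·∏(1−qᵢ) over the active causes.
Numerator (weight on configurations with actual drug use): 0.1274×0.09 = 0.011466
Denominator P(¬positive screen | ¬poppy-seed meal): 0.98×0.91 + 0.1274×0.09 = 0.903266
Posterior = 0.011466 / 0.903266 ≈ 0.0127

P(actual drug use | ¬positive screen, ¬poppy-seed meal) ≈ 0.0127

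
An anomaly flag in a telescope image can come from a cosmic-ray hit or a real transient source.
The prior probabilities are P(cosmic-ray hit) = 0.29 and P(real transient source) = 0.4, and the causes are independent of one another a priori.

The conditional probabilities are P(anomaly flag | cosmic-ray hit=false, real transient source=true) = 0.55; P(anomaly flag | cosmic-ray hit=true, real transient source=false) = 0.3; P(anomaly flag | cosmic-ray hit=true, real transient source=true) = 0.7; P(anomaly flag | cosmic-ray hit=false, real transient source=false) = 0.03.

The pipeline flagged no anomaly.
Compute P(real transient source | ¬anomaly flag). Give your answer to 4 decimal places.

P(¬anomaly flag) = 0.97*0.71*0.6 + 0.45*0.71*0.4 + 0.7*0.29*0.6 + 0.3*0.29*0.4 = 0.413220 + 0.127800 + 0.121800 + 0.034800 = 0.697620
Restricting to configurations with real transient source present: 0.127800 + 0.034800 = 0.162600.
P(real transient source | ¬anomaly flag) = 0.162600 / 0.697620 ≈ 0.2331

P(real transient source | ¬anomaly flag) ≈ 0.2331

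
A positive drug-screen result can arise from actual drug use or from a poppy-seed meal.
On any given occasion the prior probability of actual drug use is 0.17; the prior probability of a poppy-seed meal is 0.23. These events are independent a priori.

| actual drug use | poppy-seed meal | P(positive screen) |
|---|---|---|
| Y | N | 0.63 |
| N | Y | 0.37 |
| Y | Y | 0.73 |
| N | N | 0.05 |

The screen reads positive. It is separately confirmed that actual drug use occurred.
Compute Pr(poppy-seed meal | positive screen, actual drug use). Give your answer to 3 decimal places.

P(positive screen | actual drug use) = 0.63×0.77 + 0.73×0.23 = 0.485100 + 0.167900 = 0.653000
Of this, 0.167900 comes from 0.73×0.23 (the poppy-seed meal=true cases).
P(poppy-seed meal | positive screen, actual drug use) = 0.167900 / 0.653000 ≈ 0.257

Pr(poppy-seed meal | positive screen, actual drug use) ≈ 0.257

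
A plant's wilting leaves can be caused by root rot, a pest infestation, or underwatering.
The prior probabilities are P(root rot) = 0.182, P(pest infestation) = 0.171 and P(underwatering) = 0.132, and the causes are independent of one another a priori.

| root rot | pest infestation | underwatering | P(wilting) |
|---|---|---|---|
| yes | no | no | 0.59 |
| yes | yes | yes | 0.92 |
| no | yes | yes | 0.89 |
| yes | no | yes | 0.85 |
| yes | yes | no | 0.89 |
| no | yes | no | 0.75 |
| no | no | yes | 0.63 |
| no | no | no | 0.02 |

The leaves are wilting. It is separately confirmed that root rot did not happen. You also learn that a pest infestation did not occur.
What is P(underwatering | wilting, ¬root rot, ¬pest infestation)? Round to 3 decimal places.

P(wilting | ¬root rot, ¬pest infestation) = 0.02·0.868 + 0.63·0.132 = 0.017360 + 0.083160 = 0.100520
The underwatering-present share is 0.63·0.132 = 0.083160.
P(underwatering | wilting, ¬root rot, ¬pest infestation) = 0.083160 / 0.100520 ≈ 0.827

P(underwatering | wilting, ¬root rot, ¬pest infestation) ≈ 0.827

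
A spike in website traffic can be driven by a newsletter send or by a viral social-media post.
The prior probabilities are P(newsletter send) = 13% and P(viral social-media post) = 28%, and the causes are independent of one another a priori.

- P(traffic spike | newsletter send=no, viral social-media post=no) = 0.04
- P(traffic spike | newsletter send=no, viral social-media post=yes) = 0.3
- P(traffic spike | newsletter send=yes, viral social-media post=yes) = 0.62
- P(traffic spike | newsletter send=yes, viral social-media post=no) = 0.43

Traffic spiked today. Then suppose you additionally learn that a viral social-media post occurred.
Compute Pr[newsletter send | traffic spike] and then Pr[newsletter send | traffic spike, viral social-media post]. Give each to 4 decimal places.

Pr[newsletter send | traffic spike] ≈ 0.3903; Pr[newsletter send | traffic spike, viral social-media post] ≈ 0.2359

For the numerator, keep only newsletter send=true terms: 0.040248 + 0.022568 = 0.062816
The normalizing constant is 0.04·0.87·0.72 + 0.3·0.87·0.28 + 0.43·0.13·0.72 + 0.62·0.13·0.28 = 0.160952
Posterior = 0.062816 / 0.160952 ≈ 0.3903

With the extra evidence:
For the numerator, keep only newsletter send=true terms: 0.62·0.13 = 0.080600
The normalizing constant is 0.3·0.87 + 0.62·0.13 = 0.341600
P(newsletter send | traffic spike, viral social-media post) = 0.080600/0.341600 ≈ 0.2359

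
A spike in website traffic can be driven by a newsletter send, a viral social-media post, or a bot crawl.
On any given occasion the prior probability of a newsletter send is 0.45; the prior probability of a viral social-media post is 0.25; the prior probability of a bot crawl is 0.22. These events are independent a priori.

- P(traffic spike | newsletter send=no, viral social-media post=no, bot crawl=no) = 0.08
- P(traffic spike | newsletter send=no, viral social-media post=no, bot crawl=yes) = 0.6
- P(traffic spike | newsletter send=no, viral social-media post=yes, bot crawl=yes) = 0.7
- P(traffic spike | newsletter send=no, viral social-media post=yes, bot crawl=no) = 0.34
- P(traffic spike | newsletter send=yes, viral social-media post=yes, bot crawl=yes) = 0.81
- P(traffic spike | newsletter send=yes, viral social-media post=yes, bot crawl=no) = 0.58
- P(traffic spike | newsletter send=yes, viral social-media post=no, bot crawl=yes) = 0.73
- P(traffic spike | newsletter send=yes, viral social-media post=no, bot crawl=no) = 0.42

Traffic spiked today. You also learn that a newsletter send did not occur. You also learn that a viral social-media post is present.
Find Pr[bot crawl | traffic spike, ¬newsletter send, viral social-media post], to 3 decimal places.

Pr[bot crawl | traffic spike, ¬newsletter send, viral social-media post] ≈ 0.367

Sum P(traffic spike|·) weighted by the priors over both values of bot crawl:
  P(traffic spike | ¬newsletter send, viral social-media post) = 0.34·0.78 + 0.7·0.22
        = 0.265200 + 0.154000 = 0.419200
Keeping only the bot crawl-present terms gives 0.154000, so
  P(bot crawl | traffic spike, ¬newsletter send, viral social-media post) = 0.154000 / 0.419200 ≈ 0.367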